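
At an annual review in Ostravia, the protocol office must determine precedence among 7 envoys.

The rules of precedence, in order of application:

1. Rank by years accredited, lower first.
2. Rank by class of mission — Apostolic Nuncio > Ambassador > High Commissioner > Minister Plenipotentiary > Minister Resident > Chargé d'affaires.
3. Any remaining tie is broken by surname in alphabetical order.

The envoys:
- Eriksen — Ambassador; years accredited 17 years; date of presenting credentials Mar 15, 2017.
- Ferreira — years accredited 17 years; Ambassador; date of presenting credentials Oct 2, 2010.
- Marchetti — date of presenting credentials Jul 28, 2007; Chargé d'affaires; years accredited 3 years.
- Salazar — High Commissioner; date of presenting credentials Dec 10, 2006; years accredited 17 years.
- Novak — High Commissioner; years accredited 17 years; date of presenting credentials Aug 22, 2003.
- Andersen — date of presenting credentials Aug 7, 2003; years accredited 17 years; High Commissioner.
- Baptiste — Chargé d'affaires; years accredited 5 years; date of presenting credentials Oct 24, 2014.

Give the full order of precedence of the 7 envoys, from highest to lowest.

Marchetti, Baptiste, Eriksen, Ferreira, Andersen, Novak, Salazar

By years accredited (lower first): Marchetti (3 years); then Baptiste (5 years); then Eriksen, Ferreira, Andersen, Novak and Salazar (each 17 years).
Among Eriksen, Ferreira, Andersen, Novak and Salazar, by class of mission: Eriksen and Ferreira (Ambassador) before Andersen, Novak and Salazar (High Commissioner).
Among Eriksen and Ferreira, alphabetically by surname: Eriksen before Ferreira.
Among Andersen, Novak and Salazar, alphabetically by surname: Andersen before Novak before Salazar.
Full order: Marchetti, Baptiste, Eriksen, Ferreira, Andersen, Novak, Salazar.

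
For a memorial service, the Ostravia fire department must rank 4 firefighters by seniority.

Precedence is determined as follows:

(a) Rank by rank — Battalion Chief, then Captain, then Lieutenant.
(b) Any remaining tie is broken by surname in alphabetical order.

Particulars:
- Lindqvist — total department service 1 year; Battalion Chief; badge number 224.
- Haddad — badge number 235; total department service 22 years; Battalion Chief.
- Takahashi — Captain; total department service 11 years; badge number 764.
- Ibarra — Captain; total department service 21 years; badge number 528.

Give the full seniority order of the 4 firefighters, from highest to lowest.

Haddad, Lindqvist, Ibarra, Takahashi

By rank: Haddad and Lindqvist (Battalion Chief); then Ibarra and Takahashi (Captain).
Among Haddad and Lindqvist, alphabetically by surname: Haddad before Lindqvist.
Among Ibarra and Takahashi, alphabetically by surname: Ibarra before Takahashi.
Full order: Haddad, Lindqvist, Ibarra, Takahashi.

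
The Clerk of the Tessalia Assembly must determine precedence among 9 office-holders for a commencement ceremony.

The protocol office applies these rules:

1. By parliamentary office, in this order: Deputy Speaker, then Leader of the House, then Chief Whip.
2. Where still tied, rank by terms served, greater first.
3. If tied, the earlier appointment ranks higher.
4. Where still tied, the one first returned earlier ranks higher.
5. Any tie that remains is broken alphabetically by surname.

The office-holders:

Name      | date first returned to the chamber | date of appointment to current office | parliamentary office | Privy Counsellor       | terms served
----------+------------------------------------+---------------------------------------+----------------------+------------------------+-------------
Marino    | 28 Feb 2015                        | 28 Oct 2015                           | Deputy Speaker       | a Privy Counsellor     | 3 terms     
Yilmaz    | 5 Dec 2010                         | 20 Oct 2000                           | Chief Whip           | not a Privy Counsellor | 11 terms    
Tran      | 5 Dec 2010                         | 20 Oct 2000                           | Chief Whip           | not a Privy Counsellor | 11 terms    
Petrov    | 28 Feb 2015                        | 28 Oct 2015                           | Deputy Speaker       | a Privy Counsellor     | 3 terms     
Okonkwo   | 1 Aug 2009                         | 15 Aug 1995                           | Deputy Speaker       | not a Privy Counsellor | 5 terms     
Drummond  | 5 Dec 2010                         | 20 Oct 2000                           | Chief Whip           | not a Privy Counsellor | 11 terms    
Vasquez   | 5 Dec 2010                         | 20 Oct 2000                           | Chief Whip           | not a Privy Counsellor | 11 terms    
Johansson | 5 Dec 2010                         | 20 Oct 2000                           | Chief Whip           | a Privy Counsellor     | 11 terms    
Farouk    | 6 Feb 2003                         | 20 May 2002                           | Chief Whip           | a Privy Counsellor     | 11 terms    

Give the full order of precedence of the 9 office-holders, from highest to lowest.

Okonkwo, Marino, Petrov, Drummond, Johansson, Tran, Vasquez, Yilmaz, Farouk

By parliamentary office: Okonkwo, Marino and Petrov (Deputy Speaker); then Drummond, Johansson, Tran, Vasquez, Yilmaz and Farouk (Chief Whip).
Among Okonkwo, Marino and Petrov, by terms served (higher first): Okonkwo (5 terms) before Marino and Petrov (3 terms).
Marino and Petrov both have date of appointment to current office 28 Oct 2015, so the next rule applies.
Marino and Petrov both have date first returned to the chamber 28 Feb 2015, so the next rule applies.
Among Marino and Petrov, alphabetically by surname: Marino before Petrov.
Drummond, Johansson, Tran, Vasquez, Yilmaz and Farouk all have terms served 11 terms, so the next rule applies.
Among Drummond, Johansson, Tran, Vasquez, Yilmaz and Farouk, by date of appointment to current office (earlier first): Drummond, Johansson, Tran, Vasquez and Yilmaz (20 Oct 2000) before Farouk (20 May 2002).
Drummond, Johansson, Tran, Vasquez and Yilmaz all have date first returned to the chamber 5 Dec 2010, so the next rule applies.
Among Drummond, Johansson, Tran, Vasquez and Yilmaz, alphabetically by surname: Drummond before Johansson before Tran before Vasquez before Yilmaz.
Full order: Okonkwo, Marino, Petrov, Drummond, Johansson, Tran, Vasquez, Yilmaz, Farouk.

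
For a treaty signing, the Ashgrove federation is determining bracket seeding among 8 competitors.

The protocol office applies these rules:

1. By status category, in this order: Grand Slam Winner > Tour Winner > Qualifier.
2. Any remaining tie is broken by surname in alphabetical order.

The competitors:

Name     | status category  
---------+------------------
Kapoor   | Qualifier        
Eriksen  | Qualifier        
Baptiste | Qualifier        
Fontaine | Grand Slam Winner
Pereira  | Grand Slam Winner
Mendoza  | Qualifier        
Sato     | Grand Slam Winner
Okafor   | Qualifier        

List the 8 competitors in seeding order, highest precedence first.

By status category: Fontaine, Pereira and Sato (Grand Slam Winner); then Baptiste, Eriksen, Kapoor, Mendoza and Okafor (Qualifier).
Among Fontaine, Pereira and Sato, alphabetically by surname: Fontaine before Pereira before Sato.
Among Baptiste, Eriksen, Kapoor, Mendoza and Okafor, alphabetically by surname: Baptiste before Eriksen before Kapoor before Mendoza before Okafor.
Full order: Fontaine, Pereira, Sato, Baptiste, Eriksen, Kapoor, Mendoza, Okafor.

Fontaine, Pereira, Sato, Baptiste, Eriksen, Kapoor, Mendoza, Okafor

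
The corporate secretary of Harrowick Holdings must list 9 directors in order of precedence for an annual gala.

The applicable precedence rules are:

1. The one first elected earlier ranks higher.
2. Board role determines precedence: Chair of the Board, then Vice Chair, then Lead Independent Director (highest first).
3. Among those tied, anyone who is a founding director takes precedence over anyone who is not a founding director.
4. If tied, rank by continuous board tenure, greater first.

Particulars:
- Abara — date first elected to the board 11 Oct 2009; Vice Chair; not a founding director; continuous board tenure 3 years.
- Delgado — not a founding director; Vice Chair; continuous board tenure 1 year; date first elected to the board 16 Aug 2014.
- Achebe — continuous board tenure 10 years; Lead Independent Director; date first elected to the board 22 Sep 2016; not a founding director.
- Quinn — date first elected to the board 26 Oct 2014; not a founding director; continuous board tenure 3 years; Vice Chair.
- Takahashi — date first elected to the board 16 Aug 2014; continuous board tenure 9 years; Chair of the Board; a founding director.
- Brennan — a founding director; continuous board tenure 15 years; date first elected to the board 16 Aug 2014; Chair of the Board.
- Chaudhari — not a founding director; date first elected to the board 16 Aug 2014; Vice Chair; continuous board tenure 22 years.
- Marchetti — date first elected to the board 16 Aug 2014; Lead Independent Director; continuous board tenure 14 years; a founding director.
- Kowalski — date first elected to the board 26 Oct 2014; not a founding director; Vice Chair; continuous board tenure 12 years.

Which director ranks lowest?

Achebe

By date first elected to the board (earlier first): Abara (11 Oct 2009); then Brennan, Takahashi, Chaudhari, Delgado and Marchetti (each 16 Aug 2014); then Kowalski and Quinn (both 26 Oct 2014); then Achebe (22 Sep 2016).
Among Brennan, Takahashi, Chaudhari, Delgado and Marchetti, by board role: Brennan and Takahashi (Chair of the Board) before Chaudhari and Delgado (Vice Chair) before Marchetti (Lead Independent Director).
Brennan and Takahashi are each a founding director, so the next rule applies.
Among Brennan and Takahashi, by continuous board tenure (higher first): Brennan (15 years) before Takahashi (9 years).
Chaudhari and Delgado are each not a founding director, so the next rule applies.
Among Chaudhari and Delgado, by continuous board tenure (higher first): Chaudhari (22 years) before Delgado (1 year).
Kowalski and Quinn are each Vice Chair, so the next rule applies.
Kowalski and Quinn are each not a founding director, so the next rule applies.
Among Kowalski and Quinn, by continuous board tenure (higher first): Kowalski (12 years) before Quinn (3 years).
Order: Abara, Brennan, Takahashi, Chaudhari, Delgado, Marchetti, Kowalski, Quinn, Achebe.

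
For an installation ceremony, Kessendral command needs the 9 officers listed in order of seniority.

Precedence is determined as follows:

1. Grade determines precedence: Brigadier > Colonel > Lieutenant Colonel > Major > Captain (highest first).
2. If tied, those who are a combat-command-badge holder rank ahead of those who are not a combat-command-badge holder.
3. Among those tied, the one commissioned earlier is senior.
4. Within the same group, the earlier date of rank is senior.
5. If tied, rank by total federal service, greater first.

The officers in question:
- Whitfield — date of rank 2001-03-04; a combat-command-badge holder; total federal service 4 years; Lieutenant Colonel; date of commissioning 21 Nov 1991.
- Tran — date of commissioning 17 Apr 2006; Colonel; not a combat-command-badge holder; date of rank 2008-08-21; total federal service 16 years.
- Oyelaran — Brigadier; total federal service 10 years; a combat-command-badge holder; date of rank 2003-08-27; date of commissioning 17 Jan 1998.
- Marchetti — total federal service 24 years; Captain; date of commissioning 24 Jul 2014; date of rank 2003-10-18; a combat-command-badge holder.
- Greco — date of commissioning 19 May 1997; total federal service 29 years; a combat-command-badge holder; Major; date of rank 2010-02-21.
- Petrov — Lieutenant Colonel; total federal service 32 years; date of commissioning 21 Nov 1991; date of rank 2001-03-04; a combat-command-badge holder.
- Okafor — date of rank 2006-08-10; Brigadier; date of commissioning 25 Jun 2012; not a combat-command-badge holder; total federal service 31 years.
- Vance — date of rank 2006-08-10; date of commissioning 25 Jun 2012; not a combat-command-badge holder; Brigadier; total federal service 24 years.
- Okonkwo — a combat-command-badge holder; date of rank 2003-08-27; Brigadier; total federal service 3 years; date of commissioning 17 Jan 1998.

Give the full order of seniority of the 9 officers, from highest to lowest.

Oyelaran, Okonkwo, Okafor, Vance, Tran, Petrov, Whitfield, Greco, Marchetti

By grade: Oyelaran, Okonkwo, Okafor and Vance (Brigadier); then Tran (Colonel); then Petrov and Whitfield (Lieutenant Colonel); then Greco (Major); then Marchetti (Captain).
Among Oyelaran, Okonkwo, Okafor and Vance, a combat-command-badge holder before not a combat-command-badge holder: Oyelaran and Okonkwo (a combat-command-badge holder) before Okafor and Vance (not a combat-command-badge holder).
Oyelaran and Okonkwo both have date of commissioning 17 Jan 1998, so the next rule applies.
Oyelaran and Okonkwo both have date of rank 2003-08-27, so the next rule applies.
Among Oyelaran and Okonkwo, by total federal service (higher first): Oyelaran (10 years) before Okonkwo (3 years).
Okafor and Vance both have date of commissioning 25 Jun 2012, so the next rule applies.
Okafor and Vance both have date of rank 2006-08-10, so the next rule applies.
Among Okafor and Vance, by total federal service (higher first): Okafor (31 years) before Vance (24 years).
Petrov and Whitfield are each a combat-command-badge holder, so the next rule applies.
Petrov and Whitfield both have date of commissioning 21 Nov 1991, so the next rule applies.
Petrov and Whitfield both have date of rank 2001-03-04, so the next rule applies.
Among Petrov and Whitfield, by total federal service (higher first): Petrov (32 years) before Whitfield (4 years).
Full order: Oyelaran, Okonkwo, Okafor, Vance, Tran, Petrov, Whitfield, Greco, Marchetti.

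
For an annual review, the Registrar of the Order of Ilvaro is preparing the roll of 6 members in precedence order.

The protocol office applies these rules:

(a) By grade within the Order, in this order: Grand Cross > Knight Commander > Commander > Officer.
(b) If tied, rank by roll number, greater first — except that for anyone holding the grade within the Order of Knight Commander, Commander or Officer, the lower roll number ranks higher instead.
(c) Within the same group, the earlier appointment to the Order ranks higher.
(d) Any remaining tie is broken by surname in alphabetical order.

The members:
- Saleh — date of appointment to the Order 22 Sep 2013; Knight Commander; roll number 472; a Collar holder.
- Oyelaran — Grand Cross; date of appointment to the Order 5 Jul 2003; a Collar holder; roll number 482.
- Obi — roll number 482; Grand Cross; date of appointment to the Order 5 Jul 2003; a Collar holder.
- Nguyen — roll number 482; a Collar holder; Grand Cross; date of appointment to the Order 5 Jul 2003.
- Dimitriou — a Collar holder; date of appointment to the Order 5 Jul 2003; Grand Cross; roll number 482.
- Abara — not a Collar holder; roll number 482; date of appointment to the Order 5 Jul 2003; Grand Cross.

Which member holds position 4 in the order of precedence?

By grade within the Order: Abara, Dimitriou, Nguyen, Obi and Oyelaran (Grand Cross); then Saleh (Knight Commander).
Abara, Dimitriou, Nguyen, Obi and Oyelaran all have roll number 482, so the next rule applies.
Abara, Dimitriou, Nguyen, Obi and Oyelaran all have date of appointment to the Order 5 Jul 2003, so the next rule applies.
Among Abara, Dimitriou, Nguyen, Obi and Oyelaran, alphabetically by surname: Abara before Dimitriou before Nguyen before Obi before Oyelaran.
Order: Abara, Dimitriou, Nguyen, Obi, Oyelaran, Saleh.

Obi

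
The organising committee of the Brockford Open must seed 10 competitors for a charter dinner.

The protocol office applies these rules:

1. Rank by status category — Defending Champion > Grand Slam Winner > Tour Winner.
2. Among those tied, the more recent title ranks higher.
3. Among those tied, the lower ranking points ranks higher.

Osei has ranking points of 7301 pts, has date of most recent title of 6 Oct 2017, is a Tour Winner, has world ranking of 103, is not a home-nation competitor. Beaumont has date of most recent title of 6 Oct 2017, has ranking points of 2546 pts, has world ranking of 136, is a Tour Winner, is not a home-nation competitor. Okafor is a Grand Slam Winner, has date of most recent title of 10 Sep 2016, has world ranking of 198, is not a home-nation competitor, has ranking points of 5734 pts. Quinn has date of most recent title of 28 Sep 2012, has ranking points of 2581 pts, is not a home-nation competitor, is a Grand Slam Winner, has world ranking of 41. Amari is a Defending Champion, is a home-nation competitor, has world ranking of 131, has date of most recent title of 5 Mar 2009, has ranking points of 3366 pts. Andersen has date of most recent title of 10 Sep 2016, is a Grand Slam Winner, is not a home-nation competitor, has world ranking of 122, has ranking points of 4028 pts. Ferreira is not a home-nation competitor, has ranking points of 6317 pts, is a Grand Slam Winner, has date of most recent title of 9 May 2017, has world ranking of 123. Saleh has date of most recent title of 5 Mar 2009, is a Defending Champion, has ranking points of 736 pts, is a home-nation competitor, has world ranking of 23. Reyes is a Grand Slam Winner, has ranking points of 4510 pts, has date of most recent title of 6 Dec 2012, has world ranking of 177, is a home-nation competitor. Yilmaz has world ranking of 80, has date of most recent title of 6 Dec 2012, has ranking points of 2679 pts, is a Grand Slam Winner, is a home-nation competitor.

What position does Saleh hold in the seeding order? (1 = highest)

1

By status category: Saleh and Amari (Defending Champion); then Ferreira, Andersen, Okafor, Yilmaz, Reyes and Quinn (Grand Slam Winner); then Beaumont and Osei (Tour Winner).
Saleh and Amari both have date of most recent title 5 Mar 2009, so the next rule applies.
Among Saleh and Amari, by ranking points (lower first): Saleh (736 pts) before Amari (3366 pts).
Among Ferreira, Andersen, Okafor, Yilmaz, Reyes and Quinn, by date of most recent title (later first): Ferreira (9 May 2017) before Andersen and Okafor (10 Sep 2016) before Yilmaz and Reyes (6 Dec 2012) before Quinn (28 Sep 2012).
Among Andersen and Okafor, by ranking points (lower first): Andersen (4028 pts) before Okafor (5734 pts).
Among Yilmaz and Reyes, by ranking points (lower first): Yilmaz (2679 pts) before Reyes (4510 pts).
Beaumont and Osei both have date of most recent title 6 Oct 2017, so the next rule applies.
Among Beaumont and Osei, by ranking points (lower first): Beaumont (2546 pts) before Osei (7301 pts).
Order: Saleh, Amari, Ferreira, Andersen, Okafor, Yilmaz, Reyes, Quinn, Beaumont, Osei. So position 1.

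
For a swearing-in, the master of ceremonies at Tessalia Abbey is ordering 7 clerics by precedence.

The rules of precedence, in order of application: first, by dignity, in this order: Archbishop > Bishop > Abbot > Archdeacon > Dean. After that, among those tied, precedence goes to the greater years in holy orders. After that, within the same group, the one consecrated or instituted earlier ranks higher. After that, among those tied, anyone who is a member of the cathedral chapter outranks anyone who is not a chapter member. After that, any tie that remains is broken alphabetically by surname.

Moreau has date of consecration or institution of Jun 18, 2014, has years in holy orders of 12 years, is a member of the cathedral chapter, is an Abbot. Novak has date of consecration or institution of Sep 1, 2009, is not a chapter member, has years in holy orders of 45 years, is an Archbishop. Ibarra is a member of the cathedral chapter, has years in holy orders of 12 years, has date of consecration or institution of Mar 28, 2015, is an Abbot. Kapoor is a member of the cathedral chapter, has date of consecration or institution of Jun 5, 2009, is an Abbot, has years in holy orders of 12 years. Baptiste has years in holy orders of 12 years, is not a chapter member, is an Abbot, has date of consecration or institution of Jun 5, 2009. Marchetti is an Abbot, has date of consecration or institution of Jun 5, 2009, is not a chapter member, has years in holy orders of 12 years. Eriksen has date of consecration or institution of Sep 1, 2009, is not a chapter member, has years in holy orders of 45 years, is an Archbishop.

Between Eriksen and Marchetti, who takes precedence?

Eriksen

By dignity: Eriksen and Novak (Archbishop); then Kapoor, Baptiste, Marchetti, Moreau and Ibarra (Abbot).
Eriksen and Novak both have years in holy orders 45 years, so the next rule applies.
Eriksen and Novak both have date of consecration or institution Sep 1, 2009, so the next rule applies.
Eriksen and Novak are each not a chapter member, so the next rule applies.
Among Eriksen and Novak, alphabetically by surname: Eriksen before Novak.
Kapoor, Baptiste, Marchetti, Moreau and Ibarra all have years in holy orders 12 years, so the next rule applies.
Among Kapoor, Baptiste, Marchetti, Moreau and Ibarra, by date of consecration or institution (earlier first): Kapoor, Baptiste and Marchetti (Jun 5, 2009) before Moreau (Jun 18, 2014) before Ibarra (Mar 28, 2015).
Among Kapoor, Baptiste and Marchetti, a member of the cathedral chapter before not a chapter member: Kapoor (a member of the cathedral chapter) before Baptiste and Marchetti (not a chapter member).
Among Baptiste and Marchetti, alphabetically by surname: Baptiste before Marchetti.
So Eriksen takes precedence.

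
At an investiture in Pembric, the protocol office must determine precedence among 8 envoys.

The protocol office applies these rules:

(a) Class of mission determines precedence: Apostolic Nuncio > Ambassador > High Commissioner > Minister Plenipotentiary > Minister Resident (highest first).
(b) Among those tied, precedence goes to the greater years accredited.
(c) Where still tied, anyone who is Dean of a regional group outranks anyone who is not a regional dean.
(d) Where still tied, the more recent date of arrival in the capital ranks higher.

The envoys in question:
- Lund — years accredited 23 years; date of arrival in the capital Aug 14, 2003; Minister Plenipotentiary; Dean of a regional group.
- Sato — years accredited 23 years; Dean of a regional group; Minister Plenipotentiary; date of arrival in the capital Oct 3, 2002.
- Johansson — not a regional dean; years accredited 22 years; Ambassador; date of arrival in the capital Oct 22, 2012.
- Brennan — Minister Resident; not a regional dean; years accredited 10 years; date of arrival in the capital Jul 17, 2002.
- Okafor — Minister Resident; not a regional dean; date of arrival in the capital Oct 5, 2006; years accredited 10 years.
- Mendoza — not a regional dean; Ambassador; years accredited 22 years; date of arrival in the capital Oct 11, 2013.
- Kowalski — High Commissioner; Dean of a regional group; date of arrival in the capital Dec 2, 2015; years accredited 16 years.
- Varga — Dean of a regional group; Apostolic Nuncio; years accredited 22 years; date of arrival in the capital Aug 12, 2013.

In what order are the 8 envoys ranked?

By class of mission: Varga (Apostolic Nuncio); then Mendoza and Johansson (Ambassador); then Kowalski (High Commissioner); then Lund and Sato (Minister Plenipotentiary); then Okafor and Brennan (Minister Resident).
Mendoza and Johansson both have years accredited 22 years, so the next rule applies.
Mendoza and Johansson are each not a regional dean, so the next rule applies.
Among Mendoza and Johansson, by date of arrival in the capital (later first): Mendoza (Oct 11, 2013) before Johansson (Oct 22, 2012).
Lund and Sato both have years accredited 23 years, so the next rule applies.
Lund and Sato are each Dean of a regional group, so the next rule applies.
Among Lund and Sato, by date of arrival in the capital (later first): Lund (Aug 14, 2003) before Sato (Oct 3, 2002).
Okafor and Brennan both have years accredited 10 years, so the next rule applies.
Okafor and Brennan are each not a regional dean, so the next rule applies.
Among Okafor and Brennan, by date of arrival in the capital (later first): Okafor (Oct 5, 2006) before Brennan (Jul 17, 2002).
Full order: Varga, Mendoza, Johansson, Kowalski, Lund, Sato, Okafor, Brennan.

Varga, Mendoza, Johansson, Kowalski, Lund, Sato, Okafor, Brennan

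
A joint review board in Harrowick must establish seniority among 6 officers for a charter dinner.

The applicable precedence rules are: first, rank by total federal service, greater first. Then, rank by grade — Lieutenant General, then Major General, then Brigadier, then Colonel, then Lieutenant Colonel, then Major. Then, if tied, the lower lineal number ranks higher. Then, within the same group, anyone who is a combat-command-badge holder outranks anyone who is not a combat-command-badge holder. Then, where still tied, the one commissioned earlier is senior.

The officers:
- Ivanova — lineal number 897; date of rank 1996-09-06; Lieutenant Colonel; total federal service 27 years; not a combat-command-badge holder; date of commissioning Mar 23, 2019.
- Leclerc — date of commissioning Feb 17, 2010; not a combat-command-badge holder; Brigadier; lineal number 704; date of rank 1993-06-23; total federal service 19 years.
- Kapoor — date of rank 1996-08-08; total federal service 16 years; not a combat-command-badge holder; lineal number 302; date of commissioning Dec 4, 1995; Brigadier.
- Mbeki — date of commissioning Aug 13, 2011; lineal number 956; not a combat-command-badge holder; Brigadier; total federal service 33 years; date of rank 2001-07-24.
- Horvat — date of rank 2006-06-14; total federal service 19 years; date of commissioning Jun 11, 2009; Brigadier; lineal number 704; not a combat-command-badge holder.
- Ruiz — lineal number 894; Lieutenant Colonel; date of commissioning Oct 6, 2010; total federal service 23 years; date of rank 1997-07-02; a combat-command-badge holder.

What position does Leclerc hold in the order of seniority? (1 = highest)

5

By total federal service (higher first): Mbeki (33 years); then Ivanova (27 years); then Ruiz (23 years); then Horvat and Leclerc (both 19 years); then Kapoor (16 years).
Horvat and Leclerc are each Brigadier, so the next rule applies.
Horvat and Leclerc both have lineal number 704, so the next rule applies.
Horvat and Leclerc are each not a combat-command-badge holder, so the next rule applies.
Among Horvat and Leclerc, by date of commissioning (earlier first): Horvat (Jun 11, 2009) before Leclerc (Feb 17, 2010).
Order: Mbeki, Ivanova, Ruiz, Horvat, Leclerc, Kapoor. So position 5.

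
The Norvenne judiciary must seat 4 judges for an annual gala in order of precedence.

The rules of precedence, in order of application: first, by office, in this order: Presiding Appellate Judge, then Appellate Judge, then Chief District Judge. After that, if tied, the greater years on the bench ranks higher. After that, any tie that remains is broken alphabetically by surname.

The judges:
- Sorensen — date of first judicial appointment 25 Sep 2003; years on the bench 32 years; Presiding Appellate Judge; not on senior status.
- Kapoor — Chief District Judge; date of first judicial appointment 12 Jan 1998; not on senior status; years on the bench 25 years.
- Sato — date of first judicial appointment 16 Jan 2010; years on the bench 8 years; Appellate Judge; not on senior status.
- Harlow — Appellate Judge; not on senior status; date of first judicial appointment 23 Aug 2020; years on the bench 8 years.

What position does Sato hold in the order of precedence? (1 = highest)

By office: Sorensen (Presiding Appellate Judge); then Harlow and Sato (Appellate Judge); then Kapoor (Chief District Judge).
Harlow and Sato both have years on the bench 8 years, so the next rule applies.
Among Harlow and Sato, alphabetically by surname: Harlow before Sato.
Order: Sorensen, Harlow, Sato, Kapoor. So position 3.

3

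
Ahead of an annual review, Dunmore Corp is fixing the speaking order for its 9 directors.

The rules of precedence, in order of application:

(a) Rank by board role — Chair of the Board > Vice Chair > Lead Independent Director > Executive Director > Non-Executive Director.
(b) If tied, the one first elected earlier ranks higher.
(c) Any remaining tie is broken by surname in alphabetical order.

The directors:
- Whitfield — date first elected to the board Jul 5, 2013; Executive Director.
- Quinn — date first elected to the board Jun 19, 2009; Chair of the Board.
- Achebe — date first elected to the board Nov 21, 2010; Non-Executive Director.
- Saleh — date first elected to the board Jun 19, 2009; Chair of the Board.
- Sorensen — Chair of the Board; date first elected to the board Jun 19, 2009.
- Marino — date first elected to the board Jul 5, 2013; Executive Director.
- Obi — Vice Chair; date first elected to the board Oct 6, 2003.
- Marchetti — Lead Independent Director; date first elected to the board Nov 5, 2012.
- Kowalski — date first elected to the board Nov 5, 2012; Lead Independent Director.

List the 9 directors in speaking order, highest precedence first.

Quinn, Saleh, Sorensen, Obi, Kowalski, Marchetti, Marino, Whitfield, Achebe

By board role: Quinn, Saleh and Sorensen (Chair of the Board); then Obi (Vice Chair); then Kowalski and Marchetti (Lead Independent Director); then Marino and Whitfield (Executive Director); then Achebe (Non-Executive Director).
Quinn, Saleh and Sorensen all have date first elected to the board Jun 19, 2009, so the next rule applies.
Among Quinn, Saleh and Sorensen, alphabetically by surname: Quinn before Saleh before Sorensen.
Kowalski and Marchetti both have date first elected to the board Nov 5, 2012, so the next rule applies.
Among Kowalski and Marchetti, alphabetically by surname: Kowalski before Marchetti.
Marino and Whitfield both have date first elected to the board Jul 5, 2013, so the next rule applies.
Among Marino and Whitfield, alphabetically by surname: Marino before Whitfield.
Full order: Quinn, Saleh, Sorensen, Obi, Kowalski, Marchetti, Marino, Whitfield, Achebe.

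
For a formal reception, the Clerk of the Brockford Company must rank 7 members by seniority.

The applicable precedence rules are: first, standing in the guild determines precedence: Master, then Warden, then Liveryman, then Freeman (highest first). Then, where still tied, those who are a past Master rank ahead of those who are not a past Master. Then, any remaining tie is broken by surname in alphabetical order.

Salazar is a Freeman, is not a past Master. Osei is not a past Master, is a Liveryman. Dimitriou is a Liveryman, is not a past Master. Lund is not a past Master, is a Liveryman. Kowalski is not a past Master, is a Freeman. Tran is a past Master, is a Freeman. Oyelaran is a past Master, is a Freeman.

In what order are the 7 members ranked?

Dimitriou, Lund, Osei, Oyelaran, Tran, Kowalski, Salazar

By standing in the guild: Dimitriou, Lund and Osei (Liveryman); then Oyelaran, Tran, Kowalski and Salazar (Freeman).
Dimitriou, Lund and Osei are each not a past Master, so the next rule applies.
Among Dimitriou, Lund and Osei, alphabetically by surname: Dimitriou before Lund before Osei.
Among Oyelaran, Tran, Kowalski and Salazar, a past Master before not a past Master: Oyelaran and Tran (a past Master) before Kowalski and Salazar (not a past Master).
Among Oyelaran and Tran, alphabetically by surname: Oyelaran before Tran.
Among Kowalski and Salazar, alphabetically by surname: Kowalski before Salazar.
Full order: Dimitriou, Lund, Osei, Oyelaran, Tran, Kowalski, Salazar.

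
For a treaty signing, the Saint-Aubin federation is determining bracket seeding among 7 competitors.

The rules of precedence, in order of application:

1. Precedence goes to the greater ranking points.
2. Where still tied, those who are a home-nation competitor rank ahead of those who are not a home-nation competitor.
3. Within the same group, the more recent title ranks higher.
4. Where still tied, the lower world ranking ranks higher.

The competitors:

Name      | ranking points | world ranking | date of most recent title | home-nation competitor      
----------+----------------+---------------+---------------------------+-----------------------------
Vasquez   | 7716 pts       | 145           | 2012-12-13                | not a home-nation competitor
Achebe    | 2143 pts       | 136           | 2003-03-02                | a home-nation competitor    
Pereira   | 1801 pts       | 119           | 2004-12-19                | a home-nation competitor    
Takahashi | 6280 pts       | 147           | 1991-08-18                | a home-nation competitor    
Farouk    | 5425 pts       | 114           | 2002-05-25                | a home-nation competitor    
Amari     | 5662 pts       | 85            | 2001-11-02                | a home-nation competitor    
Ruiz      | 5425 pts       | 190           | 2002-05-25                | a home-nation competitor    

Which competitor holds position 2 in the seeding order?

By ranking points (higher first): Vasquez (7716 pts); then Takahashi (6280 pts); then Amari (5662 pts); then Farouk and Ruiz (both 5425 pts); then Achebe (2143 pts); then Pereira (1801 pts).
Farouk and Ruiz are each a home-nation competitor, so the next rule applies.
Farouk and Ruiz both have date of most recent title 2002-05-25, so the next rule applies.
Among Farouk and Ruiz, by world ranking (lower first): Farouk (114) before Ruiz (190).
Order: Vasquez, Takahashi, Amari, Farouk, Ruiz, Achebe, Pereira.

Takahashi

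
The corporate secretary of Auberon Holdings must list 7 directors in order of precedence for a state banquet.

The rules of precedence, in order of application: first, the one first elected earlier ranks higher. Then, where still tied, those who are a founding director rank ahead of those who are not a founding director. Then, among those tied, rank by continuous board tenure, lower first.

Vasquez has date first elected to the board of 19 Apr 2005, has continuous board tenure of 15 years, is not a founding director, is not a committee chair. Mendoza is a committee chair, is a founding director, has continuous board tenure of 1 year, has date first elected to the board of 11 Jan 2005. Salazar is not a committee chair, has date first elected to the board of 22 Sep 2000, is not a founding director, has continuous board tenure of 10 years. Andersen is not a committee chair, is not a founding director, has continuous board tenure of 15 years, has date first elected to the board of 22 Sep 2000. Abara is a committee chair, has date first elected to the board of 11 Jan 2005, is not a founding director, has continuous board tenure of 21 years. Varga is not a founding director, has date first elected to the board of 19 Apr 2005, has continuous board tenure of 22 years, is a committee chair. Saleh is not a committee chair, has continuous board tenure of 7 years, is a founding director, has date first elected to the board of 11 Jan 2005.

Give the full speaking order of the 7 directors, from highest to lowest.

By date first elected to the board (earlier first): Salazar and Andersen (both 22 Sep 2000); then Mendoza, Saleh and Abara (each 11 Jan 2005); then Vasquez and Varga (both 19 Apr 2005).
Salazar and Andersen are each not a founding director, so the next rule applies.
Among Salazar and Andersen, by continuous board tenure (lower first): Salazar (10 years) before Andersen (15 years).
Among Mendoza, Saleh and Abara, a founding director before not a founding director: Mendoza and Saleh (a founding director) before Abara (not a founding director).
Among Mendoza and Saleh, by continuous board tenure (lower first): Mendoza (1 year) before Saleh (7 years).
Vasquez and Varga are each not a founding director, so the next rule applies.
Among Vasquez and Varga, by continuous board tenure (lower first): Vasquez (15 years) before Varga (22 years).
Full order: Salazar, Andersen, Mendoza, Saleh, Abara, Vasquez, Varga.

Salazar, Andersen, Mendoza, Saleh, Abara, Vasquez, Varga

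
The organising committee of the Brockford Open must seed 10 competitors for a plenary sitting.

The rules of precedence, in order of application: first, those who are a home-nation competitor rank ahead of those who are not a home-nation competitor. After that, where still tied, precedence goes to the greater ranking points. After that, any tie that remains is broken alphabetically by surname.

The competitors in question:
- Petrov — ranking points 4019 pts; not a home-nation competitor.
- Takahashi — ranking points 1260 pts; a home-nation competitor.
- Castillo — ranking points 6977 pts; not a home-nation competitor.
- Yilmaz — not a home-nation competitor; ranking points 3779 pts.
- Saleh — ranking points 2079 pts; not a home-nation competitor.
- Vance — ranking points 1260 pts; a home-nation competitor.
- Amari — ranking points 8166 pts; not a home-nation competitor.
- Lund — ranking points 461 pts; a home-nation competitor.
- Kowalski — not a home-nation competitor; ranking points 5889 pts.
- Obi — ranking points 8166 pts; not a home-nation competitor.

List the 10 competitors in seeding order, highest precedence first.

By the first rule: Takahashi, Vance and Lund (each a home-nation competitor); then Amari, Obi, Castillo, Kowalski, Petrov, Yilmaz and Saleh (each not a home-nation competitor).
Among Takahashi, Vance and Lund, by ranking points (higher first): Takahashi and Vance (1260 pts) before Lund (461 pts).
Among Takahashi and Vance, alphabetically by surname: Takahashi before Vance.
Among Amari, Obi, Castillo, Kowalski, Petrov, Yilmaz and Saleh, by ranking points (higher first): Amari and Obi (8166 pts) before Castillo (6977 pts) before Kowalski (5889 pts) before Petrov (4019 pts) before Yilmaz (3779 pts) before Saleh (2079 pts).
Among Amari and Obi, alphabetically by surname: Amari before Obi.
Full order: Takahashi, Vance, Lund, Amari, Obi, Castillo, Kowalski, Petrov, Yilmaz, Saleh.

Takahashi, Vance, Lund, Amari, Obi, Castillo, Kowalski, Petrov, Yilmaz, Saleh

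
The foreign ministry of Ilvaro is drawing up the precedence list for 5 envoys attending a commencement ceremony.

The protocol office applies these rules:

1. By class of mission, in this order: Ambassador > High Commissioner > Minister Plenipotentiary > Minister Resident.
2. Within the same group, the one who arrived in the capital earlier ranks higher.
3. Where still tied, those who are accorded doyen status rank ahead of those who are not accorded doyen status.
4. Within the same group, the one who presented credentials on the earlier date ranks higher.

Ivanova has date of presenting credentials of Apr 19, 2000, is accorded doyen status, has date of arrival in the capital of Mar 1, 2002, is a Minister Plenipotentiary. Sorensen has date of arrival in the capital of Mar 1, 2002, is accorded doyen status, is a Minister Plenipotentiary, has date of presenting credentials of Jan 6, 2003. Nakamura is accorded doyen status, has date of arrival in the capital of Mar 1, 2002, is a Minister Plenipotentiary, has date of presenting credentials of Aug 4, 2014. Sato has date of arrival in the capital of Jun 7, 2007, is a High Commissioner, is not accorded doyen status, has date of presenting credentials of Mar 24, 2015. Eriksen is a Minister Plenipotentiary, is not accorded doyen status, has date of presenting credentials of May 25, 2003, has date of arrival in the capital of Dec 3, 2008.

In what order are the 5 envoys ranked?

By class of mission: Sato (High Commissioner); then Ivanova, Sorensen, Nakamura and Eriksen (Minister Plenipotentiary).
Among Ivanova, Sorensen, Nakamura and Eriksen, by date of arrival in the capital (earlier first): Ivanova, Sorensen and Nakamura (Mar 1, 2002) before Eriksen (Dec 3, 2008).
Ivanova, Sorensen and Nakamura are each accorded doyen status, so the next rule applies.
Among Ivanova, Sorensen and Nakamura, by date of presenting credentials (earlier first): Ivanova (Apr 19, 2000) before Sorensen (Jan 6, 2003) before Nakamura (Aug 4, 2014).
Full order: Sato, Ivanova, Sorensen, Nakamura, Eriksen.

Sato, Ivanova, Sorensen, Nakamura, Eriksen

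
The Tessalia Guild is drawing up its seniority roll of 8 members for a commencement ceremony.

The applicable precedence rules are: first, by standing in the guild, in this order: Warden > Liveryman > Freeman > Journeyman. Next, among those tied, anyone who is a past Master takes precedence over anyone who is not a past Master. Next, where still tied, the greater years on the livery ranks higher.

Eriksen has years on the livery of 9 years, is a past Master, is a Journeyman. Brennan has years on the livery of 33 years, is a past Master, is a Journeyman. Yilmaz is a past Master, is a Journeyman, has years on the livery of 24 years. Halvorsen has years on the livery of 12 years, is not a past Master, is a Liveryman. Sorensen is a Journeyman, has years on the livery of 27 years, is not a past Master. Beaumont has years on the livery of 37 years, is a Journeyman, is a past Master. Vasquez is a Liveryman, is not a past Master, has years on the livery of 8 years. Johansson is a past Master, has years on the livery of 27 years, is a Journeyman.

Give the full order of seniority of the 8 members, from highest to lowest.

Halvorsen, Vasquez, Beaumont, Brennan, Johansson, Yilmaz, Eriksen, Sorensen

By standing in the guild: Halvorsen and Vasquez (Liveryman); then Beaumont, Brennan, Johansson, Yilmaz, Eriksen and Sorensen (Journeyman).
Halvorsen and Vasquez are each not a past Master, so the next rule applies.
Among Halvorsen and Vasquez, by years on the livery (higher first): Halvorsen (12 years) before Vasquez (8 years).
Among Beaumont, Brennan, Johansson, Yilmaz, Eriksen and Sorensen, a past Master before not a past Master: Beaumont, Brennan, Johansson, Yilmaz and Eriksen (a past Master) before Sorensen (not a past Master).
Among Beaumont, Brennan, Johansson, Yilmaz and Eriksen, by years on the livery (higher first): Beaumont (37 years) before Brennan (33 years) before Johansson (27 years) before Yilmaz (24 years) before Eriksen (9 years).
Full order: Halvorsen, Vasquez, Beaumont, Brennan, Johansson, Yilmaz, Eriksen, Sorensen.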